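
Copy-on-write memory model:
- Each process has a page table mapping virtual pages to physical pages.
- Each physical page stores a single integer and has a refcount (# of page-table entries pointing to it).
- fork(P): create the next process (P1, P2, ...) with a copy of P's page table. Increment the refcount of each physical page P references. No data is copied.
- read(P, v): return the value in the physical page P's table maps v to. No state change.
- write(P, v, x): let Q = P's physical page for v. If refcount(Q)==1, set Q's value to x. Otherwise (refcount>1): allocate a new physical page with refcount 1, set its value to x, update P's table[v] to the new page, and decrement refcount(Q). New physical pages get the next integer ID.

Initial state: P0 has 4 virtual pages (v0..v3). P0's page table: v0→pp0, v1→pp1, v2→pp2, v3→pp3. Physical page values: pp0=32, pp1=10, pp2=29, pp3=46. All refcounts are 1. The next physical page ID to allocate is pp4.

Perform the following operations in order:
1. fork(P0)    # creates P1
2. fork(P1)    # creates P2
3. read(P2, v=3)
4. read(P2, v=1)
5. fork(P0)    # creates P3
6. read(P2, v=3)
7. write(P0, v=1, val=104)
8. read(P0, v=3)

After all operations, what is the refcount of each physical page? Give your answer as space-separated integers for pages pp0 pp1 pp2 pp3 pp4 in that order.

Op 1: fork(P0) -> P1. 4 ppages; refcounts: pp0:2 pp1:2 pp2:2 pp3:2
Op 2: fork(P1) -> P2. 4 ppages; refcounts: pp0:3 pp1:3 pp2:3 pp3:3
Op 3: read(P2, v3) -> 46. No state change.
Op 4: read(P2, v1) -> 10. No state change.
Op 5: fork(P0) -> P3. 4 ppages; refcounts: pp0:4 pp1:4 pp2:4 pp3:4
Op 6: read(P2, v3) -> 46. No state change.
Op 7: write(P0, v1, 104). refcount(pp1)=4>1 -> COPY to pp4. 5 ppages; refcounts: pp0:4 pp1:3 pp2:4 pp3:4 pp4:1
Op 8: read(P0, v3) -> 46. No state change.

Answer: 4 3 4 4 1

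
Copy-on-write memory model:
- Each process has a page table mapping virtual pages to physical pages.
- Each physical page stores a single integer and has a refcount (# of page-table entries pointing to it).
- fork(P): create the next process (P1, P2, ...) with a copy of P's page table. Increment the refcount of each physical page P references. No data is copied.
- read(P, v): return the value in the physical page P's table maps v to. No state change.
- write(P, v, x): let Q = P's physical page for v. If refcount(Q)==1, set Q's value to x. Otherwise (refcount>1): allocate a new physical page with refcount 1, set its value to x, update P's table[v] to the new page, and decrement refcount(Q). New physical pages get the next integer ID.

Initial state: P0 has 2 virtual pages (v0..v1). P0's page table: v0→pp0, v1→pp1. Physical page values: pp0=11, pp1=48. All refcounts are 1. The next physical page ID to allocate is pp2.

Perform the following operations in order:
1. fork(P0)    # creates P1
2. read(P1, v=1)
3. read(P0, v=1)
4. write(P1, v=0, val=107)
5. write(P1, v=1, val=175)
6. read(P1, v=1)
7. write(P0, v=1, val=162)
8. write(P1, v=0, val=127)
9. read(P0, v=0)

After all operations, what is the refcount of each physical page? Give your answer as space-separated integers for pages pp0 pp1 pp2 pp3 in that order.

Op 1: fork(P0) -> P1. 2 ppages; refcounts: pp0:2 pp1:2
Op 2: read(P1, v1) -> 48. No state change.
Op 3: read(P0, v1) -> 48. No state change.
Op 4: write(P1, v0, 107). refcount(pp0)=2>1 -> COPY to pp2. 3 ppages; refcounts: pp0:1 pp1:2 pp2:1
Op 5: write(P1, v1, 175). refcount(pp1)=2>1 -> COPY to pp3. 4 ppages; refcounts: pp0:1 pp1:1 pp2:1 pp3:1
Op 6: read(P1, v1) -> 175. No state change.
Op 7: write(P0, v1, 162). refcount(pp1)=1 -> write in place. 4 ppages; refcounts: pp0:1 pp1:1 pp2:1 pp3:1
Op 8: write(P1, v0, 127). refcount(pp2)=1 -> write in place. 4 ppages; refcounts: pp0:1 pp1:1 pp2:1 pp3:1
Op 9: read(P0, v0) -> 11. No state change.

Answer: 1 1 1 1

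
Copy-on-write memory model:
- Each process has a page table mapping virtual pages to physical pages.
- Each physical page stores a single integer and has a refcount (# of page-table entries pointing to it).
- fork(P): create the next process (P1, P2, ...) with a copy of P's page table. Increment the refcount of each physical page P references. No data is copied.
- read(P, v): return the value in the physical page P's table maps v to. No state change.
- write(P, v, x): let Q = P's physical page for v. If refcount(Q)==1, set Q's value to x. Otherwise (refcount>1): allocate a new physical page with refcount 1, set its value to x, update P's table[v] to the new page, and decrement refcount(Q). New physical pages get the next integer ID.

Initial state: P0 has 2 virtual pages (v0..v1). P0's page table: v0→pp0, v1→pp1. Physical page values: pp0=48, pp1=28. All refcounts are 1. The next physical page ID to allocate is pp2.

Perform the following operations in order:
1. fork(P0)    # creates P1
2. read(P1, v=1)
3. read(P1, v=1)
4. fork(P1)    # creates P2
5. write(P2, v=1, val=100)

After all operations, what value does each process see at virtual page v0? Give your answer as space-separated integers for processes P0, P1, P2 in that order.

Op 1: fork(P0) -> P1. 2 ppages; refcounts: pp0:2 pp1:2
Op 2: read(P1, v1) -> 28. No state change.
Op 3: read(P1, v1) -> 28. No state change.
Op 4: fork(P1) -> P2. 2 ppages; refcounts: pp0:3 pp1:3
Op 5: write(P2, v1, 100). refcount(pp1)=3>1 -> COPY to pp2. 3 ppages; refcounts: pp0:3 pp1:2 pp2:1
P0: v0 -> pp0 = 48
P1: v0 -> pp0 = 48
P2: v0 -> pp0 = 48

Answer: 48 48 48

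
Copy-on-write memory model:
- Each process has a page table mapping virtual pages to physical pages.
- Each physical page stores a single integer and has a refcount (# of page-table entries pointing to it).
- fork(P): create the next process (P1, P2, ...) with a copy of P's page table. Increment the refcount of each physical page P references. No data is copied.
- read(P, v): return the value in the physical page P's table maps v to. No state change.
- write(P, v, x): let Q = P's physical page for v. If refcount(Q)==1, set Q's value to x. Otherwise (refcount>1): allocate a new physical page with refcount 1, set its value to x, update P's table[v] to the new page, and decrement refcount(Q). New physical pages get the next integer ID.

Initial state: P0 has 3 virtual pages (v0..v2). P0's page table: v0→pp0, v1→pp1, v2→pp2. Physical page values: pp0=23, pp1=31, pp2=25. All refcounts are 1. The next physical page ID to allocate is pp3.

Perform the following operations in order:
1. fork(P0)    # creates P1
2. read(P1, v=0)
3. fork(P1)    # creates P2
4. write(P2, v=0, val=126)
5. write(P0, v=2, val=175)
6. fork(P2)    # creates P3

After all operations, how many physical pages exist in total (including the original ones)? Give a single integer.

Answer: 5

Derivation:
Op 1: fork(P0) -> P1. 3 ppages; refcounts: pp0:2 pp1:2 pp2:2
Op 2: read(P1, v0) -> 23. No state change.
Op 3: fork(P1) -> P2. 3 ppages; refcounts: pp0:3 pp1:3 pp2:3
Op 4: write(P2, v0, 126). refcount(pp0)=3>1 -> COPY to pp3. 4 ppages; refcounts: pp0:2 pp1:3 pp2:3 pp3:1
Op 5: write(P0, v2, 175). refcount(pp2)=3>1 -> COPY to pp4. 5 ppages; refcounts: pp0:2 pp1:3 pp2:2 pp3:1 pp4:1
Op 6: fork(P2) -> P3. 5 ppages; refcounts: pp0:2 pp1:4 pp2:3 pp3:2 pp4:1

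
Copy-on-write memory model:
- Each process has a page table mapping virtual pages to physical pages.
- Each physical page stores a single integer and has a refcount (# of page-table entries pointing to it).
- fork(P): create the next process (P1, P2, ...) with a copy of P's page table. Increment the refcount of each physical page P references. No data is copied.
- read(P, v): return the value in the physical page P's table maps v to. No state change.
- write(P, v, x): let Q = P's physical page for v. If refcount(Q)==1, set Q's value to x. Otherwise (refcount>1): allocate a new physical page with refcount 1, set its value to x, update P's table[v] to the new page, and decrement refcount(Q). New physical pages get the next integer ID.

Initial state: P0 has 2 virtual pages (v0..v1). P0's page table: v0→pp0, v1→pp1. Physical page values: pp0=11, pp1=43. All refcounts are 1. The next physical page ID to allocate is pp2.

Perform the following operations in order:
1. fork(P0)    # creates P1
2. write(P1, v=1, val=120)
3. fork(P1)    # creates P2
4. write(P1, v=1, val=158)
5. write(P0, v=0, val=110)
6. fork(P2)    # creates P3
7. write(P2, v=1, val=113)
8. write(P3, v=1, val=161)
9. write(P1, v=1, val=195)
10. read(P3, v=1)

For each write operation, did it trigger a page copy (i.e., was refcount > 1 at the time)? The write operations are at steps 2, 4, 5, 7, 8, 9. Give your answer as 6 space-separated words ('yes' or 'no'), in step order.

Op 1: fork(P0) -> P1. 2 ppages; refcounts: pp0:2 pp1:2
Op 2: write(P1, v1, 120). refcount(pp1)=2>1 -> COPY to pp2. 3 ppages; refcounts: pp0:2 pp1:1 pp2:1
Op 3: fork(P1) -> P2. 3 ppages; refcounts: pp0:3 pp1:1 pp2:2
Op 4: write(P1, v1, 158). refcount(pp2)=2>1 -> COPY to pp3. 4 ppages; refcounts: pp0:3 pp1:1 pp2:1 pp3:1
Op 5: write(P0, v0, 110). refcount(pp0)=3>1 -> COPY to pp4. 5 ppages; refcounts: pp0:2 pp1:1 pp2:1 pp3:1 pp4:1
Op 6: fork(P2) -> P3. 5 ppages; refcounts: pp0:3 pp1:1 pp2:2 pp3:1 pp4:1
Op 7: write(P2, v1, 113). refcount(pp2)=2>1 -> COPY to pp5. 6 ppages; refcounts: pp0:3 pp1:1 pp2:1 pp3:1 pp4:1 pp5:1
Op 8: write(P3, v1, 161). refcount(pp2)=1 -> write in place. 6 ppages; refcounts: pp0:3 pp1:1 pp2:1 pp3:1 pp4:1 pp5:1
Op 9: write(P1, v1, 195). refcount(pp3)=1 -> write in place. 6 ppages; refcounts: pp0:3 pp1:1 pp2:1 pp3:1 pp4:1 pp5:1
Op 10: read(P3, v1) -> 161. No state change.

yes yes yes yes no no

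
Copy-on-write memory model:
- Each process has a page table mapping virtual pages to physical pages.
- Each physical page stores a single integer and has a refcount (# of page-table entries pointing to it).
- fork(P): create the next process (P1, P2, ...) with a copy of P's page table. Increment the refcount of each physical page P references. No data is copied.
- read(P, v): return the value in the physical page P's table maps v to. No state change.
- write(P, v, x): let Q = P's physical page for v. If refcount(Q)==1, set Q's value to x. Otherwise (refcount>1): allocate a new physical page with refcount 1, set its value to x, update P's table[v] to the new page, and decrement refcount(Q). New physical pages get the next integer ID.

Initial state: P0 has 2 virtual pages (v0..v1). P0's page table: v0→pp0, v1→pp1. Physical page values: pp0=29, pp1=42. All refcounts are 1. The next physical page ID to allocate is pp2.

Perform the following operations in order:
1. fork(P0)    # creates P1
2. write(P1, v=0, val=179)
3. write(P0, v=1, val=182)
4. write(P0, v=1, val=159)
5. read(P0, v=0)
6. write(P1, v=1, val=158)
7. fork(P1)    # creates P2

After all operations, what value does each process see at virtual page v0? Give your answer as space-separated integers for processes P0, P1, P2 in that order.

Answer: 29 179 179

Derivation:
Op 1: fork(P0) -> P1. 2 ppages; refcounts: pp0:2 pp1:2
Op 2: write(P1, v0, 179). refcount(pp0)=2>1 -> COPY to pp2. 3 ppages; refcounts: pp0:1 pp1:2 pp2:1
Op 3: write(P0, v1, 182). refcount(pp1)=2>1 -> COPY to pp3. 4 ppages; refcounts: pp0:1 pp1:1 pp2:1 pp3:1
Op 4: write(P0, v1, 159). refcount(pp3)=1 -> write in place. 4 ppages; refcounts: pp0:1 pp1:1 pp2:1 pp3:1
Op 5: read(P0, v0) -> 29. No state change.
Op 6: write(P1, v1, 158). refcount(pp1)=1 -> write in place. 4 ppages; refcounts: pp0:1 pp1:1 pp2:1 pp3:1
Op 7: fork(P1) -> P2. 4 ppages; refcounts: pp0:1 pp1:2 pp2:2 pp3:1
P0: v0 -> pp0 = 29
P1: v0 -> pp2 = 179
P2: v0 -> pp2 = 179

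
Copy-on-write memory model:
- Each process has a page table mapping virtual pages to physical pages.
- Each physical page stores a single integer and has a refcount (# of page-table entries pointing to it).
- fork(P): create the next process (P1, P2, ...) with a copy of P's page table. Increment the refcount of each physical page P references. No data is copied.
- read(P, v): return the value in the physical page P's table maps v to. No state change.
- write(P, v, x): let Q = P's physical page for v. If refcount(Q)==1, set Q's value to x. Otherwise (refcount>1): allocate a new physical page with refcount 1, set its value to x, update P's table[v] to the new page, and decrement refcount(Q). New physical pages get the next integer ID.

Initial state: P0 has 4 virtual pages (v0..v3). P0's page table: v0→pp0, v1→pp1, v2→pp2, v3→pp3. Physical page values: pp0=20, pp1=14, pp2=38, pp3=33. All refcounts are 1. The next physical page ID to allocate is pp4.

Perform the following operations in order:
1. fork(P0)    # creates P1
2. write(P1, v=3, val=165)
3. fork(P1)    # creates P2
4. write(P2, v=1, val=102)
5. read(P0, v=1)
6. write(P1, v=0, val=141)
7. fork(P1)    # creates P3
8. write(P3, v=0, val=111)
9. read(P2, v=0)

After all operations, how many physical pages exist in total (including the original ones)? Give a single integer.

Op 1: fork(P0) -> P1. 4 ppages; refcounts: pp0:2 pp1:2 pp2:2 pp3:2
Op 2: write(P1, v3, 165). refcount(pp3)=2>1 -> COPY to pp4. 5 ppages; refcounts: pp0:2 pp1:2 pp2:2 pp3:1 pp4:1
Op 3: fork(P1) -> P2. 5 ppages; refcounts: pp0:3 pp1:3 pp2:3 pp3:1 pp4:2
Op 4: write(P2, v1, 102). refcount(pp1)=3>1 -> COPY to pp5. 6 ppages; refcounts: pp0:3 pp1:2 pp2:3 pp3:1 pp4:2 pp5:1
Op 5: read(P0, v1) -> 14. No state change.
Op 6: write(P1, v0, 141). refcount(pp0)=3>1 -> COPY to pp6. 7 ppages; refcounts: pp0:2 pp1:2 pp2:3 pp3:1 pp4:2 pp5:1 pp6:1
Op 7: fork(P1) -> P3. 7 ppages; refcounts: pp0:2 pp1:3 pp2:4 pp3:1 pp4:3 pp5:1 pp6:2
Op 8: write(P3, v0, 111). refcount(pp6)=2>1 -> COPY to pp7. 8 ppages; refcounts: pp0:2 pp1:3 pp2:4 pp3:1 pp4:3 pp5:1 pp6:1 pp7:1
Op 9: read(P2, v0) -> 20. No state change.

Answer: 8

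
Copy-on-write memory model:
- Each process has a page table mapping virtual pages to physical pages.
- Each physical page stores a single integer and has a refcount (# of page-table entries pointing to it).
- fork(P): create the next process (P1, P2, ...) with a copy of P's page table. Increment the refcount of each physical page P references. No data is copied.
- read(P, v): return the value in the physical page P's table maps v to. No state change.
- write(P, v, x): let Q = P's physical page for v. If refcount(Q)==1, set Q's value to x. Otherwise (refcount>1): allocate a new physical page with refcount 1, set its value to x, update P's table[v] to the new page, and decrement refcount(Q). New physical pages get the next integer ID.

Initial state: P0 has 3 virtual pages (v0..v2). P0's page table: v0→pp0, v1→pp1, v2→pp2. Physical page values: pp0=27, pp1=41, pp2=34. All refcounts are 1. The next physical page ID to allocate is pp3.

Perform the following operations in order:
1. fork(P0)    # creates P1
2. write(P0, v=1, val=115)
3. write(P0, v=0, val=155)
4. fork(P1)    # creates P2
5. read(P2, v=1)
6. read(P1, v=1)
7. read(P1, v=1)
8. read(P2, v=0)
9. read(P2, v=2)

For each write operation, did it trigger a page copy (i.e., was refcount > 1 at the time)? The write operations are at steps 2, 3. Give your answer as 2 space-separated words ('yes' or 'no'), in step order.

Op 1: fork(P0) -> P1. 3 ppages; refcounts: pp0:2 pp1:2 pp2:2
Op 2: write(P0, v1, 115). refcount(pp1)=2>1 -> COPY to pp3. 4 ppages; refcounts: pp0:2 pp1:1 pp2:2 pp3:1
Op 3: write(P0, v0, 155). refcount(pp0)=2>1 -> COPY to pp4. 5 ppages; refcounts: pp0:1 pp1:1 pp2:2 pp3:1 pp4:1
Op 4: fork(P1) -> P2. 5 ppages; refcounts: pp0:2 pp1:2 pp2:3 pp3:1 pp4:1
Op 5: read(P2, v1) -> 41. No state change.
Op 6: read(P1, v1) -> 41. No state change.
Op 7: read(P1, v1) -> 41. No state change.
Op 8: read(P2, v0) -> 27. No state change.
Op 9: read(P2, v2) -> 34. No state change.

yes yes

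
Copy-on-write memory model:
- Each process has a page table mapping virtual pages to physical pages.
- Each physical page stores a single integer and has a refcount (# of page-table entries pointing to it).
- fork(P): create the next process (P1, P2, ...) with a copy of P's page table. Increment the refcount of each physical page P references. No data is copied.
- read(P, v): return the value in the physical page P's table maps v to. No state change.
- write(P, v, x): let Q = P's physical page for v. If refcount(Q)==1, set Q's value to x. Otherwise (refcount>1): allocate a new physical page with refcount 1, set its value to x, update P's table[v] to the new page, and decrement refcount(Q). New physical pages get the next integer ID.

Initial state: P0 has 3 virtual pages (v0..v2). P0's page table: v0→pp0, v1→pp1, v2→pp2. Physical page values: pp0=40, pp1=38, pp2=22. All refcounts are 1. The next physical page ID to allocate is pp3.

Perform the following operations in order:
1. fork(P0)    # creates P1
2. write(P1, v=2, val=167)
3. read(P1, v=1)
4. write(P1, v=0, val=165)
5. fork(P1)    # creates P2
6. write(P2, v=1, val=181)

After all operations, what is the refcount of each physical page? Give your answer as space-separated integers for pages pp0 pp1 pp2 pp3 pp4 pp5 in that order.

Op 1: fork(P0) -> P1. 3 ppages; refcounts: pp0:2 pp1:2 pp2:2
Op 2: write(P1, v2, 167). refcount(pp2)=2>1 -> COPY to pp3. 4 ppages; refcounts: pp0:2 pp1:2 pp2:1 pp3:1
Op 3: read(P1, v1) -> 38. No state change.
Op 4: write(P1, v0, 165). refcount(pp0)=2>1 -> COPY to pp4. 5 ppages; refcounts: pp0:1 pp1:2 pp2:1 pp3:1 pp4:1
Op 5: fork(P1) -> P2. 5 ppages; refcounts: pp0:1 pp1:3 pp2:1 pp3:2 pp4:2
Op 6: write(P2, v1, 181). refcount(pp1)=3>1 -> COPY to pp5. 6 ppages; refcounts: pp0:1 pp1:2 pp2:1 pp3:2 pp4:2 pp5:1

Answer: 1 2 1 2 2 1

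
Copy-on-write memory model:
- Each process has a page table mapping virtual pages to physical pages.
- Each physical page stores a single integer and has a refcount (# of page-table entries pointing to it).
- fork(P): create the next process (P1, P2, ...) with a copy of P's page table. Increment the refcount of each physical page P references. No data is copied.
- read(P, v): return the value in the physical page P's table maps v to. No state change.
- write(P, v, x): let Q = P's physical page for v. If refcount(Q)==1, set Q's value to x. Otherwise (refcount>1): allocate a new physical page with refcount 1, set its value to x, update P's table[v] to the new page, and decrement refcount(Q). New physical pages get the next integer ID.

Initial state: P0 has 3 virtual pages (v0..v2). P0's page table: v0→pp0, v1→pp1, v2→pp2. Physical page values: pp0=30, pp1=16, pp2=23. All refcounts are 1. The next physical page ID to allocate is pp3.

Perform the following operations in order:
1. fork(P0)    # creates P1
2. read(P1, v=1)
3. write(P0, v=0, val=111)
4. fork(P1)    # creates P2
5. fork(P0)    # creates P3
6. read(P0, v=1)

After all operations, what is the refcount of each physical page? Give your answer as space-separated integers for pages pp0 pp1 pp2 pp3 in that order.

Op 1: fork(P0) -> P1. 3 ppages; refcounts: pp0:2 pp1:2 pp2:2
Op 2: read(P1, v1) -> 16. No state change.
Op 3: write(P0, v0, 111). refcount(pp0)=2>1 -> COPY to pp3. 4 ppages; refcounts: pp0:1 pp1:2 pp2:2 pp3:1
Op 4: fork(P1) -> P2. 4 ppages; refcounts: pp0:2 pp1:3 pp2:3 pp3:1
Op 5: fork(P0) -> P3. 4 ppages; refcounts: pp0:2 pp1:4 pp2:4 pp3:2
Op 6: read(P0, v1) -> 16. No state change.

Answer: 2 4 4 2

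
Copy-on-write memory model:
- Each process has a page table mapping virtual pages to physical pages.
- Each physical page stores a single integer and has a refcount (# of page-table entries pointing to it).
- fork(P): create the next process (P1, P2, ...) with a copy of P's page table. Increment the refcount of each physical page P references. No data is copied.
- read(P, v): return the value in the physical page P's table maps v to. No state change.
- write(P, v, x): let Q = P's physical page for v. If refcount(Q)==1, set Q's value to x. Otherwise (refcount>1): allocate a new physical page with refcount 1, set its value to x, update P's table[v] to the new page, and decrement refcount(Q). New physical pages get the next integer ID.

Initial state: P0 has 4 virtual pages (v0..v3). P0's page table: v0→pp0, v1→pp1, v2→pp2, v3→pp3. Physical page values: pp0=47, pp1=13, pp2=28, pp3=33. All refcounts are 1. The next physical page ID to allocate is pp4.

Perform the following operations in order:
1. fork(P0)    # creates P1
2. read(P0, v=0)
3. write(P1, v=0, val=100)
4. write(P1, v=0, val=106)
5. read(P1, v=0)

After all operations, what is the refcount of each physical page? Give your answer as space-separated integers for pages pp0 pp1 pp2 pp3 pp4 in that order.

Op 1: fork(P0) -> P1. 4 ppages; refcounts: pp0:2 pp1:2 pp2:2 pp3:2
Op 2: read(P0, v0) -> 47. No state change.
Op 3: write(P1, v0, 100). refcount(pp0)=2>1 -> COPY to pp4. 5 ppages; refcounts: pp0:1 pp1:2 pp2:2 pp3:2 pp4:1
Op 4: write(P1, v0, 106). refcount(pp4)=1 -> write in place. 5 ppages; refcounts: pp0:1 pp1:2 pp2:2 pp3:2 pp4:1
Op 5: read(P1, v0) -> 106. No state change.

Answer: 1 2 2 2 1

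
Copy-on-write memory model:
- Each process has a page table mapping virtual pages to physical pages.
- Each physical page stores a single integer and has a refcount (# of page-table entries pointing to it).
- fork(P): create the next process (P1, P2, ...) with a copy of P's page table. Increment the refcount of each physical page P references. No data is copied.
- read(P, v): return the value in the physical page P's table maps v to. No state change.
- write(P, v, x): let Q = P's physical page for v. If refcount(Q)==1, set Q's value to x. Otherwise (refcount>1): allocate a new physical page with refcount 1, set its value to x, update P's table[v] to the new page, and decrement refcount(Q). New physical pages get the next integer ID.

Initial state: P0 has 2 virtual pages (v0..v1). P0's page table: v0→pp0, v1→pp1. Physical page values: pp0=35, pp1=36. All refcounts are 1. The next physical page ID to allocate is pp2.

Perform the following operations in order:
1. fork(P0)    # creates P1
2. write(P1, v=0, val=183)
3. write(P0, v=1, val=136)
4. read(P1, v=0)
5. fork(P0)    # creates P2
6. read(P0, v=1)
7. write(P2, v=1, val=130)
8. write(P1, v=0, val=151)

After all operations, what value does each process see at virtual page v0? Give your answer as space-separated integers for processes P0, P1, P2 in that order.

Answer: 35 151 35

Derivation:
Op 1: fork(P0) -> P1. 2 ppages; refcounts: pp0:2 pp1:2
Op 2: write(P1, v0, 183). refcount(pp0)=2>1 -> COPY to pp2. 3 ppages; refcounts: pp0:1 pp1:2 pp2:1
Op 3: write(P0, v1, 136). refcount(pp1)=2>1 -> COPY to pp3. 4 ppages; refcounts: pp0:1 pp1:1 pp2:1 pp3:1
Op 4: read(P1, v0) -> 183. No state change.
Op 5: fork(P0) -> P2. 4 ppages; refcounts: pp0:2 pp1:1 pp2:1 pp3:2
Op 6: read(P0, v1) -> 136. No state change.
Op 7: write(P2, v1, 130). refcount(pp3)=2>1 -> COPY to pp4. 5 ppages; refcounts: pp0:2 pp1:1 pp2:1 pp3:1 pp4:1
Op 8: write(P1, v0, 151). refcount(pp2)=1 -> write in place. 5 ppages; refcounts: pp0:2 pp1:1 pp2:1 pp3:1 pp4:1
P0: v0 -> pp0 = 35
P1: v0 -> pp2 = 151
P2: v0 -> pp0 = 35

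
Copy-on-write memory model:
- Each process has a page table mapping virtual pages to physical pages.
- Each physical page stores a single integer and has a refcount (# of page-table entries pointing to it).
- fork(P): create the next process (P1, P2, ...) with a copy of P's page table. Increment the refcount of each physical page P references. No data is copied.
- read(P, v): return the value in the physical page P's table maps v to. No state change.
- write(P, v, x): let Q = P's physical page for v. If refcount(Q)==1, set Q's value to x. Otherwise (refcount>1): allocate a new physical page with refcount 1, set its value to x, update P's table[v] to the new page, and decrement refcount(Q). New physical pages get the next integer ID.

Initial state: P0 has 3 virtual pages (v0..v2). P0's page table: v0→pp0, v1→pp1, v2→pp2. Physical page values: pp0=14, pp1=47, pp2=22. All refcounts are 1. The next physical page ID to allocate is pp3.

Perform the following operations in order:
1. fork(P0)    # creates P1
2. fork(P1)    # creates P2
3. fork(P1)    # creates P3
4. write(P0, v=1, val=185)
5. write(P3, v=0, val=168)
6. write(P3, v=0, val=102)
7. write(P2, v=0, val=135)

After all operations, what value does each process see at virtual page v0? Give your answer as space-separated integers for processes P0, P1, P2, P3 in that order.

Answer: 14 14 135 102

Derivation:
Op 1: fork(P0) -> P1. 3 ppages; refcounts: pp0:2 pp1:2 pp2:2
Op 2: fork(P1) -> P2. 3 ppages; refcounts: pp0:3 pp1:3 pp2:3
Op 3: fork(P1) -> P3. 3 ppages; refcounts: pp0:4 pp1:4 pp2:4
Op 4: write(P0, v1, 185). refcount(pp1)=4>1 -> COPY to pp3. 4 ppages; refcounts: pp0:4 pp1:3 pp2:4 pp3:1
Op 5: write(P3, v0, 168). refcount(pp0)=4>1 -> COPY to pp4. 5 ppages; refcounts: pp0:3 pp1:3 pp2:4 pp3:1 pp4:1
Op 6: write(P3, v0, 102). refcount(pp4)=1 -> write in place. 5 ppages; refcounts: pp0:3 pp1:3 pp2:4 pp3:1 pp4:1
Op 7: write(P2, v0, 135). refcount(pp0)=3>1 -> COPY to pp5. 6 ppages; refcounts: pp0:2 pp1:3 pp2:4 pp3:1 pp4:1 pp5:1
P0: v0 -> pp0 = 14
P1: v0 -> pp0 = 14
P2: v0 -> pp5 = 135
P3: v0 -> pp4 = 102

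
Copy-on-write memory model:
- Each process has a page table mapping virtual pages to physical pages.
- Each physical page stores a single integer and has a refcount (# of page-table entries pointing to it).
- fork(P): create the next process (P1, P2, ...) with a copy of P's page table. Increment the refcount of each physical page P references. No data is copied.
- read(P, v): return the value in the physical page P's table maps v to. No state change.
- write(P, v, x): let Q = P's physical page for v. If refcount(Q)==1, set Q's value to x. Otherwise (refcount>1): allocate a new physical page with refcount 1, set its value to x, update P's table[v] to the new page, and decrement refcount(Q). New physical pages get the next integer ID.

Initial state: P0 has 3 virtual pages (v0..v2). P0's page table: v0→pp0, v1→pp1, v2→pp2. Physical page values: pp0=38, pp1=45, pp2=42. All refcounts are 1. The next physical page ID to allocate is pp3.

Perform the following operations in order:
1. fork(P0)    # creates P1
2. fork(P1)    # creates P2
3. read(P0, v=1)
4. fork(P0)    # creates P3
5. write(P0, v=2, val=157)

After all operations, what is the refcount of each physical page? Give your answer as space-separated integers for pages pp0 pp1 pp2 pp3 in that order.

Answer: 4 4 3 1

Derivation:
Op 1: fork(P0) -> P1. 3 ppages; refcounts: pp0:2 pp1:2 pp2:2
Op 2: fork(P1) -> P2. 3 ppages; refcounts: pp0:3 pp1:3 pp2:3
Op 3: read(P0, v1) -> 45. No state change.
Op 4: fork(P0) -> P3. 3 ppages; refcounts: pp0:4 pp1:4 pp2:4
Op 5: write(P0, v2, 157). refcount(pp2)=4>1 -> COPY to pp3. 4 ppages; refcounts: pp0:4 pp1:4 pp2:3 pp3:1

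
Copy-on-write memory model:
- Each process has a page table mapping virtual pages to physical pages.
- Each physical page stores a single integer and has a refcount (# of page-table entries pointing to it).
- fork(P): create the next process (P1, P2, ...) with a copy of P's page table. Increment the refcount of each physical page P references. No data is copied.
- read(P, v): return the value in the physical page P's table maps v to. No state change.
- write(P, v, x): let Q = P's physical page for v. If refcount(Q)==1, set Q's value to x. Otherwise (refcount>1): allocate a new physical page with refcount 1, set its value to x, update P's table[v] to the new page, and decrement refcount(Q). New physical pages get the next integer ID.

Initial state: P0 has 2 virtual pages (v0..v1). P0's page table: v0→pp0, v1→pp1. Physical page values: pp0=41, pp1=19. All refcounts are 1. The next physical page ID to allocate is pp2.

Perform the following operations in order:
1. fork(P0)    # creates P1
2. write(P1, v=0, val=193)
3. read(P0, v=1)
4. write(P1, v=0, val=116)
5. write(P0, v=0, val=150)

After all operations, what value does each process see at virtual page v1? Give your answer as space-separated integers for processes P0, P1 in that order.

Answer: 19 19

Derivation:
Op 1: fork(P0) -> P1. 2 ppages; refcounts: pp0:2 pp1:2
Op 2: write(P1, v0, 193). refcount(pp0)=2>1 -> COPY to pp2. 3 ppages; refcounts: pp0:1 pp1:2 pp2:1
Op 3: read(P0, v1) -> 19. No state change.
Op 4: write(P1, v0, 116). refcount(pp2)=1 -> write in place. 3 ppages; refcounts: pp0:1 pp1:2 pp2:1
Op 5: write(P0, v0, 150). refcount(pp0)=1 -> write in place. 3 ppages; refcounts: pp0:1 pp1:2 pp2:1
P0: v1 -> pp1 = 19
P1: v1 -> pp1 = 19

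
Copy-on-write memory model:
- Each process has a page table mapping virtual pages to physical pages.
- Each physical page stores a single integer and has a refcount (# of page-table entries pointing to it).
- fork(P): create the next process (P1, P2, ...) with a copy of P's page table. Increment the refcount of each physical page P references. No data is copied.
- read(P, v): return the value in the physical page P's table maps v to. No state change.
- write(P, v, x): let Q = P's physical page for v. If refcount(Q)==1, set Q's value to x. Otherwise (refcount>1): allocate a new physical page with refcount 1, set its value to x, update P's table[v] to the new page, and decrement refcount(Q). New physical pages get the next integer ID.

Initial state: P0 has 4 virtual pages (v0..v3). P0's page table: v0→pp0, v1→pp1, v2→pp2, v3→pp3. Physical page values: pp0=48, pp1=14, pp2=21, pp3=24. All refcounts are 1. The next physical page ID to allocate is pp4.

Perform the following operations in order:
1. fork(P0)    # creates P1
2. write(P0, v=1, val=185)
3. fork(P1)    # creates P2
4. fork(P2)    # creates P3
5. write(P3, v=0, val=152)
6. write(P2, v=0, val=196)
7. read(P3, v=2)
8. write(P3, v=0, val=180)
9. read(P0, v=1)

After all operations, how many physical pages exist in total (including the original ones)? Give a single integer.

Op 1: fork(P0) -> P1. 4 ppages; refcounts: pp0:2 pp1:2 pp2:2 pp3:2
Op 2: write(P0, v1, 185). refcount(pp1)=2>1 -> COPY to pp4. 5 ppages; refcounts: pp0:2 pp1:1 pp2:2 pp3:2 pp4:1
Op 3: fork(P1) -> P2. 5 ppages; refcounts: pp0:3 pp1:2 pp2:3 pp3:3 pp4:1
Op 4: fork(P2) -> P3. 5 ppages; refcounts: pp0:4 pp1:3 pp2:4 pp3:4 pp4:1
Op 5: write(P3, v0, 152). refcount(pp0)=4>1 -> COPY to pp5. 6 ppages; refcounts: pp0:3 pp1:3 pp2:4 pp3:4 pp4:1 pp5:1
Op 6: write(P2, v0, 196). refcount(pp0)=3>1 -> COPY to pp6. 7 ppages; refcounts: pp0:2 pp1:3 pp2:4 pp3:4 pp4:1 pp5:1 pp6:1
Op 7: read(P3, v2) -> 21. No state change.
Op 8: write(P3, v0, 180). refcount(pp5)=1 -> write in place. 7 ppages; refcounts: pp0:2 pp1:3 pp2:4 pp3:4 pp4:1 pp5:1 pp6:1
Op 9: read(P0, v1) -> 185. No state change.

Answer: 7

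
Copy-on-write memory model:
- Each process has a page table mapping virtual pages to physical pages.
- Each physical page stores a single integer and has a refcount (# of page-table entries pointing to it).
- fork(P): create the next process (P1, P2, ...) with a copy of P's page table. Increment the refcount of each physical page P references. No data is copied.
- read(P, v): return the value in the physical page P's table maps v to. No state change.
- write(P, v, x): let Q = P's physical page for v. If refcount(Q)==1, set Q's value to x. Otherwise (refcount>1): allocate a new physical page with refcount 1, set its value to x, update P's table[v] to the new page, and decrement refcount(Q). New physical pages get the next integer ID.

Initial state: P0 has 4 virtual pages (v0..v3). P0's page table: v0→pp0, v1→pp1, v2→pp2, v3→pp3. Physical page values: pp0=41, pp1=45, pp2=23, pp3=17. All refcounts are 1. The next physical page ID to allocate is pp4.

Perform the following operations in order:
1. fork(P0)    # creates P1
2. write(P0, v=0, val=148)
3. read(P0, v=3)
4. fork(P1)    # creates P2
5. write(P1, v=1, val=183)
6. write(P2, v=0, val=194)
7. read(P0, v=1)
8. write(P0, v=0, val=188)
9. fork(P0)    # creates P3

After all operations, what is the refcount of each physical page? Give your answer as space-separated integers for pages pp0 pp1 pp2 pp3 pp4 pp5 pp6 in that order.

Answer: 1 3 4 4 2 1 1

Derivation:
Op 1: fork(P0) -> P1. 4 ppages; refcounts: pp0:2 pp1:2 pp2:2 pp3:2
Op 2: write(P0, v0, 148). refcount(pp0)=2>1 -> COPY to pp4. 5 ppages; refcounts: pp0:1 pp1:2 pp2:2 pp3:2 pp4:1
Op 3: read(P0, v3) -> 17. No state change.
Op 4: fork(P1) -> P2. 5 ppages; refcounts: pp0:2 pp1:3 pp2:3 pp3:3 pp4:1
Op 5: write(P1, v1, 183). refcount(pp1)=3>1 -> COPY to pp5. 6 ppages; refcounts: pp0:2 pp1:2 pp2:3 pp3:3 pp4:1 pp5:1
Op 6: write(P2, v0, 194). refcount(pp0)=2>1 -> COPY to pp6. 7 ppages; refcounts: pp0:1 pp1:2 pp2:3 pp3:3 pp4:1 pp5:1 pp6:1
Op 7: read(P0, v1) -> 45. No state change.
Op 8: write(P0, v0, 188). refcount(pp4)=1 -> write in place. 7 ppages; refcounts: pp0:1 pp1:2 pp2:3 pp3:3 pp4:1 pp5:1 pp6:1
Op 9: fork(P0) -> P3. 7 ppages; refcounts: pp0:1 pp1:3 pp2:4 pp3:4 pp4:2 pp5:1 pp6:1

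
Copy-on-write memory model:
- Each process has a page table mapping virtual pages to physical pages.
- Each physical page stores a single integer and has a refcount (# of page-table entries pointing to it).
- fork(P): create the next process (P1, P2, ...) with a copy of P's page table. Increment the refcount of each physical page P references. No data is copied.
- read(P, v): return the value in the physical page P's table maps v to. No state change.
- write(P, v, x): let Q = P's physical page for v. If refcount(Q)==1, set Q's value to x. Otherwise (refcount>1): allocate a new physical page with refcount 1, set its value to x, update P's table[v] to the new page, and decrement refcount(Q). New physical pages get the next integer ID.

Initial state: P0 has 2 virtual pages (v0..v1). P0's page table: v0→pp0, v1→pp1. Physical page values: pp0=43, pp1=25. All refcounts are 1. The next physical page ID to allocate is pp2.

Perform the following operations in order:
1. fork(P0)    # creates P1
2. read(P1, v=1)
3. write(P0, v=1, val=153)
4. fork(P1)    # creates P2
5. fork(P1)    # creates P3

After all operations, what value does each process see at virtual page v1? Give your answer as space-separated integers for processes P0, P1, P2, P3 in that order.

Answer: 153 25 25 25

Derivation:
Op 1: fork(P0) -> P1. 2 ppages; refcounts: pp0:2 pp1:2
Op 2: read(P1, v1) -> 25. No state change.
Op 3: write(P0, v1, 153). refcount(pp1)=2>1 -> COPY to pp2. 3 ppages; refcounts: pp0:2 pp1:1 pp2:1
Op 4: fork(P1) -> P2. 3 ppages; refcounts: pp0:3 pp1:2 pp2:1
Op 5: fork(P1) -> P3. 3 ppages; refcounts: pp0:4 pp1:3 pp2:1
P0: v1 -> pp2 = 153
P1: v1 -> pp1 = 25
P2: v1 -> pp1 = 25
P3: v1 -> pp1 = 25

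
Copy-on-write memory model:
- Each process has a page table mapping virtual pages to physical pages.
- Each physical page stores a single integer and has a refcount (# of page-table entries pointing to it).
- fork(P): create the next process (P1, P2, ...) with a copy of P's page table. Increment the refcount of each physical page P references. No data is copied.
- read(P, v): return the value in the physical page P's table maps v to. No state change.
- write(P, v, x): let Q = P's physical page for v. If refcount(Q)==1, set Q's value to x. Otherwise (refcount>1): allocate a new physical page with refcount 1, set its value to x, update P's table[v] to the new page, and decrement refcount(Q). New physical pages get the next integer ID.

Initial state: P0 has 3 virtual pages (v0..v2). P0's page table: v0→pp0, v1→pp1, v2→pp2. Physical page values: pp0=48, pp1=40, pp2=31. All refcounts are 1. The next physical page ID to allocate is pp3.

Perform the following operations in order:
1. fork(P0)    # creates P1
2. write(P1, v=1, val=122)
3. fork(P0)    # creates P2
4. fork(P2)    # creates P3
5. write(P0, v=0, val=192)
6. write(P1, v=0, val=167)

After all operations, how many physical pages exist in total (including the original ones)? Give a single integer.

Answer: 6

Derivation:
Op 1: fork(P0) -> P1. 3 ppages; refcounts: pp0:2 pp1:2 pp2:2
Op 2: write(P1, v1, 122). refcount(pp1)=2>1 -> COPY to pp3. 4 ppages; refcounts: pp0:2 pp1:1 pp2:2 pp3:1
Op 3: fork(P0) -> P2. 4 ppages; refcounts: pp0:3 pp1:2 pp2:3 pp3:1
Op 4: fork(P2) -> P3. 4 ppages; refcounts: pp0:4 pp1:3 pp2:4 pp3:1
Op 5: write(P0, v0, 192). refcount(pp0)=4>1 -> COPY to pp4. 5 ppages; refcounts: pp0:3 pp1:3 pp2:4 pp3:1 pp4:1
Op 6: write(P1, v0, 167). refcount(pp0)=3>1 -> COPY to pp5. 6 ppages; refcounts: pp0:2 pp1:3 pp2:4 pp3:1 pp4:1 pp5:1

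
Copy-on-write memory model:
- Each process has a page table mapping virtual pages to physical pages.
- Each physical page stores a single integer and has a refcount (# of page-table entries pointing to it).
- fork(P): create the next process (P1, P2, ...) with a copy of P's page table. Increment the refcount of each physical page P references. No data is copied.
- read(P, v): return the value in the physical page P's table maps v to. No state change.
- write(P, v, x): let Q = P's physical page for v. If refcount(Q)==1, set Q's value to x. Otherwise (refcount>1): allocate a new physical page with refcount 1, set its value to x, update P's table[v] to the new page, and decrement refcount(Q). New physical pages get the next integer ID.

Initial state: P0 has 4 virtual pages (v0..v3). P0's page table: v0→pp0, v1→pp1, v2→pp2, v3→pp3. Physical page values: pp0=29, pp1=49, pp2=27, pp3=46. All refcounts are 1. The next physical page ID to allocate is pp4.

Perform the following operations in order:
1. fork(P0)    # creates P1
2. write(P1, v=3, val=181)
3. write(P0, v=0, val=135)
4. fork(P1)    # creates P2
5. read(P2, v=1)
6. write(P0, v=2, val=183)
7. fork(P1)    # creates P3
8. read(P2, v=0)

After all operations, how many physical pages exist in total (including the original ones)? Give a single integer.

Answer: 7

Derivation:
Op 1: fork(P0) -> P1. 4 ppages; refcounts: pp0:2 pp1:2 pp2:2 pp3:2
Op 2: write(P1, v3, 181). refcount(pp3)=2>1 -> COPY to pp4. 5 ppages; refcounts: pp0:2 pp1:2 pp2:2 pp3:1 pp4:1
Op 3: write(P0, v0, 135). refcount(pp0)=2>1 -> COPY to pp5. 6 ppages; refcounts: pp0:1 pp1:2 pp2:2 pp3:1 pp4:1 pp5:1
Op 4: fork(P1) -> P2. 6 ppages; refcounts: pp0:2 pp1:3 pp2:3 pp3:1 pp4:2 pp5:1
Op 5: read(P2, v1) -> 49. No state change.
Op 6: write(P0, v2, 183). refcount(pp2)=3>1 -> COPY to pp6. 7 ppages; refcounts: pp0:2 pp1:3 pp2:2 pp3:1 pp4:2 pp5:1 pp6:1
Op 7: fork(P1) -> P3. 7 ppages; refcounts: pp0:3 pp1:4 pp2:3 pp3:1 pp4:3 pp5:1 pp6:1
Op 8: read(P2, v0) -> 29. No state change.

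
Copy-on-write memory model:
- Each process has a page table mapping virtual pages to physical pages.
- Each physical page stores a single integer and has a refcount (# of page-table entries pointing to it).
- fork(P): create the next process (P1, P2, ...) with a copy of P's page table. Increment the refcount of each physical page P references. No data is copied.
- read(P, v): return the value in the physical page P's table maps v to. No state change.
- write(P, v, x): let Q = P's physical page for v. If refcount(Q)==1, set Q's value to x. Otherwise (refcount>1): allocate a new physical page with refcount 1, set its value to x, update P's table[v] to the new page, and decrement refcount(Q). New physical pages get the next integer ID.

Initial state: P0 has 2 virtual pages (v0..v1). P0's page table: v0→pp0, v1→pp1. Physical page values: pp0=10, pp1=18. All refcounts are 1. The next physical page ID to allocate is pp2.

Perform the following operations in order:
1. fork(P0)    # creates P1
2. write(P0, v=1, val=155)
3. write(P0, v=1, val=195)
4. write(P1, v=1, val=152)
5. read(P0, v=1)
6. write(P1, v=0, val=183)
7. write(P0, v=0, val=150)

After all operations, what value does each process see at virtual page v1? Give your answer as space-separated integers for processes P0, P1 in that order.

Answer: 195 152

Derivation:
Op 1: fork(P0) -> P1. 2 ppages; refcounts: pp0:2 pp1:2
Op 2: write(P0, v1, 155). refcount(pp1)=2>1 -> COPY to pp2. 3 ppages; refcounts: pp0:2 pp1:1 pp2:1
Op 3: write(P0, v1, 195). refcount(pp2)=1 -> write in place. 3 ppages; refcounts: pp0:2 pp1:1 pp2:1
Op 4: write(P1, v1, 152). refcount(pp1)=1 -> write in place. 3 ppages; refcounts: pp0:2 pp1:1 pp2:1
Op 5: read(P0, v1) -> 195. No state change.
Op 6: write(P1, v0, 183). refcount(pp0)=2>1 -> COPY to pp3. 4 ppages; refcounts: pp0:1 pp1:1 pp2:1 pp3:1
Op 7: write(P0, v0, 150). refcount(pp0)=1 -> write in place. 4 ppages; refcounts: pp0:1 pp1:1 pp2:1 pp3:1
P0: v1 -> pp2 = 195
P1: v1 -> pp1 = 152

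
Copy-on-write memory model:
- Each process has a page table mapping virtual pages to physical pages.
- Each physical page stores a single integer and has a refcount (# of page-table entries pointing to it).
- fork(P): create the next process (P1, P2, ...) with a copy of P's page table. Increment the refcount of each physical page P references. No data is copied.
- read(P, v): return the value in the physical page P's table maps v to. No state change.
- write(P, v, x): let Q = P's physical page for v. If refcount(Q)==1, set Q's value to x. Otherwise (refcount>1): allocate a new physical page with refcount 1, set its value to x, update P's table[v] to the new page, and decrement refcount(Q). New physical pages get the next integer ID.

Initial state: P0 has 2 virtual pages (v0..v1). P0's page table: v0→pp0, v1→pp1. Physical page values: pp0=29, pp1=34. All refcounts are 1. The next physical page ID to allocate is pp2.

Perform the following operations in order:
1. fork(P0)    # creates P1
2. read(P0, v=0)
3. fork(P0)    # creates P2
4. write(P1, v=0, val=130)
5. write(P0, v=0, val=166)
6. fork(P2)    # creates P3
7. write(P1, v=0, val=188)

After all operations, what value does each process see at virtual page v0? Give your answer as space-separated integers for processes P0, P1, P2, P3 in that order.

Op 1: fork(P0) -> P1. 2 ppages; refcounts: pp0:2 pp1:2
Op 2: read(P0, v0) -> 29. No state change.
Op 3: fork(P0) -> P2. 2 ppages; refcounts: pp0:3 pp1:3
Op 4: write(P1, v0, 130). refcount(pp0)=3>1 -> COPY to pp2. 3 ppages; refcounts: pp0:2 pp1:3 pp2:1
Op 5: write(P0, v0, 166). refcount(pp0)=2>1 -> COPY to pp3. 4 ppages; refcounts: pp0:1 pp1:3 pp2:1 pp3:1
Op 6: fork(P2) -> P3. 4 ppages; refcounts: pp0:2 pp1:4 pp2:1 pp3:1
Op 7: write(P1, v0, 188). refcount(pp2)=1 -> write in place. 4 ppages; refcounts: pp0:2 pp1:4 pp2:1 pp3:1
P0: v0 -> pp3 = 166
P1: v0 -> pp2 = 188
P2: v0 -> pp0 = 29
P3: v0 -> pp0 = 29

Answer: 166 188 29 29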